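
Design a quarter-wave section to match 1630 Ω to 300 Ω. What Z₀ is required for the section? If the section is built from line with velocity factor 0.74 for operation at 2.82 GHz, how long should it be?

Z_qwt = √(Z_0·R_L) = √(300 × 1630) = √489000
λ = 0.74·c/f = 0.0787 m, so l = λ/4 = 0.0197 m

Z_qwt ≈ 699 Ω; length ≈ 1.97 cm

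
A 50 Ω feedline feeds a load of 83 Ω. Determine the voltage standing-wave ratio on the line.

VSWR ≈ 1.66

Γ = (83 − 50)/(83 + 50) = 0.248
VSWR = (1 + 0.248)/(1 − 0.248)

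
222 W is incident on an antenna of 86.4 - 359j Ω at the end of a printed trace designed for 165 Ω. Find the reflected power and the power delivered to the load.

|Γ| = |(-78.6 − j359)/(251.4 − j359)| = 0.839
|Γ|² = 0.703
P_refl = |Γ|²·P_inc = 156 W, P_del = (1 − |Γ|²)·P_inc = 65.9 W

P_reflected ≈ 156 W; P_delivered ≈ 65.9 W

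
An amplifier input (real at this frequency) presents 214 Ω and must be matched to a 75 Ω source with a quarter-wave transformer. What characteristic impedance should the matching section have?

Z_qwt ≈ 127 Ω

Z_qwt = √(Z_0·R_L) = √(75 × 214) = √16050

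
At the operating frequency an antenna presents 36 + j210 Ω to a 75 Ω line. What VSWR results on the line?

VSWR ≈ 18.8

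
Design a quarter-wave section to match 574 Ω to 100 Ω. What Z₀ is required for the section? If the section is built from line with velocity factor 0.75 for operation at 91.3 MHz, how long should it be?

Z_qwt ≈ 240 Ω; length ≈ 61.6 cm

Z_qwt = √(Z_0·R_L) = √(100 × 574) = √57400
λ = 0.75·c/f = 2.46 m, so l = λ/4 = 0.616 m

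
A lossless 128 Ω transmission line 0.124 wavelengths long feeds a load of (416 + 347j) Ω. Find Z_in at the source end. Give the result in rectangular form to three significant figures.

Z_in ≈ 62.7 − j162 Ω

βl = 2π × 0.124 = 44.6°
tan(βl) = tan(44.6°) = 0.988
Z_in = Z_0·(Z_L + jZ_0·tanβl)/(Z_0 + jZ_L·tanβl)
     = 128·(416 + j473)/(-215 + j411)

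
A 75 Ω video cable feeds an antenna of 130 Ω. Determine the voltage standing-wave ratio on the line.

VSWR ≈ 1.73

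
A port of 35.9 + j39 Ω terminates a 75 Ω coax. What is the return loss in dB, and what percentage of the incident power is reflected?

Γ = (-39.1 + j39)/(110.9 + j39), |Γ| = 0.47
RL = −20·log₁₀(0.47) = 6.56 dB
P_refl/P_inc = |Γ|² = 0.221

RL ≈ 6.56 dB; 22.1% of incident power reflected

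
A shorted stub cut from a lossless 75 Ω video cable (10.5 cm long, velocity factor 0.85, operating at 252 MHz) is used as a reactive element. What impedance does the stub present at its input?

Z_in ≈ +j57.2 Ω

λ = v/f = 0.85·c / 252 MHz = 1.01 m
βl = 2π·l/λ = 2π × 0.104 = 37.4°
tan(βl) = 0.763
For a shorted stub, Z_in = jZ_0·tan(βl)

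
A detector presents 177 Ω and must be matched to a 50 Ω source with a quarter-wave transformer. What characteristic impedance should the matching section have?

Z_qwt ≈ 94.1 Ω

Z_qwt = √(Z_0·R_L) = √(50 × 177) = √8850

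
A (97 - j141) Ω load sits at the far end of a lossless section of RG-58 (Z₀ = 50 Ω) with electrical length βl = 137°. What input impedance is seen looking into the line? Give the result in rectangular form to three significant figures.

Z_in ≈ 30.6 + j81.2 Ω

tan(βl) = tan(137°) = -0.933
Z_in = Z_0·(Z_L + jZ_0·tanβl)/(Z_0 + jZ_L·tanβl)
     = 50·(97 − j188)/(-81.5 − j90.5)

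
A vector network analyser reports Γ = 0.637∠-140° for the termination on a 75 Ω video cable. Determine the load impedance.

Z_L = Z_0·(1 + Γ)/(1 − Γ) = 75·(0.512 − j0.409)/(1.49 + j0.409)

Z_L ≈ 18.7 − j25.8 Ω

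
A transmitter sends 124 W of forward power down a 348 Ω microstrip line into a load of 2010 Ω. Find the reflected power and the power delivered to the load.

P_reflected ≈ 61.6 W; P_delivered ≈ 62.4 W

Γ = (2010 − 348)/(2010 + 348) = 0.705
|Γ|² = 0.497
P_refl = |Γ|²·P_inc = 61.6 W, P_del = (1 − |Γ|²)·P_inc = 62.4 W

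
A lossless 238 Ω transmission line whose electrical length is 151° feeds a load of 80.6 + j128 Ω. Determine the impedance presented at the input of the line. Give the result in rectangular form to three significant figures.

Z_in ≈ 61.2 + j5.83 Ω

tan(βl) = tan(151°) = -0.554
Z_in = Z_0·(Z_L + jZ_0·tanβl)/(Z_0 + jZ_L·tanβl)
     = 238·(80.6 − j3.93)/(309 − j44.7)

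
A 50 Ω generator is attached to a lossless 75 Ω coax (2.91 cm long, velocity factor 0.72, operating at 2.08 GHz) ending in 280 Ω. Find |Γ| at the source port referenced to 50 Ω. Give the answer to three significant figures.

λ = v/f = 0.72·c / 2.08 GHz = 0.104 m
βl = 2π·l/λ = 2π × 0.28 = 101°
tan(βl) = -5.2
Z_in = Z_0·(Z_L + jZ_0·tanβl)/(Z_0 + jZ_L·tanβl) = 20.8 + j13.3 Ω
Γ_s = (Z_in − Z_s)/(Z_in + Z_s) = (-29.2 + j13.3)/(70.8 + j13.3), |Γ_s| = 0.446

|Γ| ≈ 0.446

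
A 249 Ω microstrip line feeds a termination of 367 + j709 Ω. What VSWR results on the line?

Γ = (Z_L − Z_0)/(Z_L + Z_0) = (118 + j709)/(616 + j709)
|Γ| = 719/939 = 0.765
VSWR = (1 + |Γ|)/(1 − |Γ|) = 1.77/0.235

VSWR ≈ 7.52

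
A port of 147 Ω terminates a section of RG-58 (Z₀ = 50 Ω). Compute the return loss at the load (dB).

RL ≈ 6.15 dB

Γ = (147 − 50)/(147 + 50) = 0.492
RL = −20·log₁₀|Γ| = −20·log₁₀(0.492)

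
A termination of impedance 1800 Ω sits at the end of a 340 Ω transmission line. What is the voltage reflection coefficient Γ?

Γ = 0.682

Γ = (Z_L − Z_0)/(Z_L + Z_0) = (1800 − 340)/(1800 + 340) = 1460/2140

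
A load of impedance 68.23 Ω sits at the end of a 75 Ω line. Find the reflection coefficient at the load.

Γ = (Z_L − Z_0)/(Z_L + Z_0) = (68.23 − 75)/(68.23 + 75) = -6.77/143.2

Γ = -0.0473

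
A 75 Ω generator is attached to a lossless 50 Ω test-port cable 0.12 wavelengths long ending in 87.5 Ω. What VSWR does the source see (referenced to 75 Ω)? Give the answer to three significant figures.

VSWR ≈ 1.98

βl = 2π × 0.12 = 43.2°
tan(βl) = 0.939
Z_in = Z_0·(Z_L + jZ_0·tanβl)/(Z_0 + jZ_L·tanβl) = 44.5 − j26.2 Ω
Γ_s = (Z_in − Z_s)/(Z_in + Z_s) = (-30.5 − j26.2)/(119 − j26.2), |Γ_s| = 0.329
VSWR = (1 + |Γ_s|)/(1 − |Γ_s|)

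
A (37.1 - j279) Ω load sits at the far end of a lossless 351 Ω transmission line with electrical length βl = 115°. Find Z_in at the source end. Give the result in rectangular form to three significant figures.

Z_in ≈ 379 + j1340 Ω

tan(βl) = tan(115°) = -2.14
Z_in = Z_0·(Z_L + jZ_0·tanβl)/(Z_0 + jZ_L·tanβl)
     = 351·(37.1 − j1030)/(-247 − j79.6)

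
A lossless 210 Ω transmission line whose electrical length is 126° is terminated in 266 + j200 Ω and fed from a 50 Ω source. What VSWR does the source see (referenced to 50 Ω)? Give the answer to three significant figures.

tan(βl) = -1.38
Z_in = Z_0·(Z_L + jZ_0·tanβl)/(Z_0 + jZ_L·tanβl) = 91.9 + j30.8 Ω
Γ_s = (Z_in − Z_s)/(Z_in + Z_s) = (41.9 + j30.8)/(142 + j30.8), |Γ_s| = 0.358
VSWR = (1 + |Γ_s|)/(1 − |Γ_s|)

VSWR ≈ 2.12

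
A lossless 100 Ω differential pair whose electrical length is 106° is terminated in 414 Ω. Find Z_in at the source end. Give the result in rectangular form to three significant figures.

Z_in ≈ 26 + j26.9 Ω

tan(βl) = tan(106°) = -3.49
Z_in = Z_0·(Z_L + jZ_0·tanβl)/(Z_0 + jZ_L·tanβl)
     = 100·(414 − j349)/(100 − j1440)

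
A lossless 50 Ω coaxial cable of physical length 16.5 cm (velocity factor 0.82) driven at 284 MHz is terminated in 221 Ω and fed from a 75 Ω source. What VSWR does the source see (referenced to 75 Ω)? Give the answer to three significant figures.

VSWR ≈ 6.15

λ = v/f = 0.82·c / 284 MHz = 0.866 m
βl = 2π·l/λ = 2π × 0.19 = 68.6°
tan(βl) = 2.55
Z_in = Z_0·(Z_L + jZ_0·tanβl)/(Z_0 + jZ_L·tanβl) = 13 − j18.5 Ω
Γ_s = (Z_in − Z_s)/(Z_in + Z_s) = (-62 − j18.5)/(88 − j18.5), |Γ_s| = 0.72
VSWR = (1 + |Γ_s|)/(1 − |Γ_s|)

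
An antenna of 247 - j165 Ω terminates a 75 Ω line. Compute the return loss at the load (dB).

Γ = (172 − j165)/(322 − j165), |Γ| = 0.659
RL = −20·log₁₀|Γ| = −20·log₁₀(0.659)

RL ≈ 3.63 dB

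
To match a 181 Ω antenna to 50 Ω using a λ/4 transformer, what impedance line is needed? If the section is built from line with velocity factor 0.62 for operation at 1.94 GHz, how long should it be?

Z_qwt = √(Z_0·R_L) = √(50 × 181) = √9050
λ = 0.62·c/f = 0.0959 m, so l = λ/4 = 0.024 m

Z_qwt ≈ 95.1 Ω; length ≈ 2.4 cm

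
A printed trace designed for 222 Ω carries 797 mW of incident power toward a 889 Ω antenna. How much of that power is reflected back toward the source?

Γ = (889 − 222)/(889 + 222) = 0.6
|Γ|² = 0.36
P_refl = |Γ|²·P_inc = 287 mW, P_del = (1 − |Γ|²)·P_inc = 510 mW

P_reflected ≈ 287 mW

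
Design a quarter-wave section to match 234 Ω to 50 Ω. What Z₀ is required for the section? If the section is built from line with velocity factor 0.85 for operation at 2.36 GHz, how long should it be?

Z_qwt = √(Z_0·R_L) = √(50 × 234) = √11700
λ = 0.85·c/f = 0.108 m, so l = λ/4 = 0.027 m

Z_qwt ≈ 108 Ω; length ≈ 2.7 cm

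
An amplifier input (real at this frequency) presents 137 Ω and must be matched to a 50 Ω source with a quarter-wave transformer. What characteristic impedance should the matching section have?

Z_qwt = √(Z_0·R_L) = √(50 × 137) = √6850

Z_qwt ≈ 82.8 Ω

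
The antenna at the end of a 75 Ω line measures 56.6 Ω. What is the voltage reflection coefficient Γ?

Γ = (Z_L − Z_0)/(Z_L + Z_0) = (56.6 − 75)/(56.6 + 75) = -18.4/131.6

Γ = -0.14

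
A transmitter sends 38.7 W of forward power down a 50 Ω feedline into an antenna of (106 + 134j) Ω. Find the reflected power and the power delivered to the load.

|Γ| = |(56 + j134)/(156 + j134)| = 0.706
|Γ|² = 0.499
P_refl = |Γ|²·P_inc = 19.3 W, P_del = (1 − |Γ|²)·P_inc = 19.4 W

P_reflected ≈ 19.3 W; P_delivered ≈ 19.4 W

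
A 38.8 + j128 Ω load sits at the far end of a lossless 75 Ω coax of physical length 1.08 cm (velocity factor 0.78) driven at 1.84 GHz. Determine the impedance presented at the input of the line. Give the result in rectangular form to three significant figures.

λ = v/f = 0.78·c / 1.84 GHz = 0.127 m
βl = 2π·l/λ = 2π × 0.0849 = 30.6°
tan(βl) = tan(30.6°) = 0.591
Z_in = Z_0·(Z_L + jZ_0·tanβl)/(Z_0 + jZ_L·tanβl)
     = 75·(38.8 + j172)/(-0.616 + j22.9)

Z_in ≈ 560 − j142 Ω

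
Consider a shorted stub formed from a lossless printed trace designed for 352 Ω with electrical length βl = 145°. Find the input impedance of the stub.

Z_in ≈ −j246 Ω

tan(βl) = -0.7
For a shorted stub, Z_in = jZ_0·tan(βl)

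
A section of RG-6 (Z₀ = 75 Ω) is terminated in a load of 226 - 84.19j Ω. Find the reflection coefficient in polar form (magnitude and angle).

Γ = (Z_L − Z_0)/(Z_L + Z_0) = (151 − j84.19)/(301 − j84.19)
|Γ| = 173/313 = 0.553

Γ ≈ 0.553 ∠ -13.5°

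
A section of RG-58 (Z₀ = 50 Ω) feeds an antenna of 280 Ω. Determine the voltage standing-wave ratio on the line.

VSWR ≈ 5.6

Γ = (280 − 50)/(280 + 50) = 0.697
VSWR = (1 + 0.697)/(1 − 0.697)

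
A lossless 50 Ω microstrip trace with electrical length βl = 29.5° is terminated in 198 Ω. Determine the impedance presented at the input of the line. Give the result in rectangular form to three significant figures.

Z_in ≈ 43.4 − j69 Ω

tan(βl) = tan(29.5°) = 0.566
Z_in = Z_0·(Z_L + jZ_0·tanβl)/(Z_0 + jZ_L·tanβl)
     = 50·(198 + j28.3)/(50 + j112)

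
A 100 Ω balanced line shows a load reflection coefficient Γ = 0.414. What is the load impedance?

Z_L ≈ 241 Ω

Z_L = Z_0·(1 + Γ)/(1 − Γ) = 100·(1.41)/(0.586)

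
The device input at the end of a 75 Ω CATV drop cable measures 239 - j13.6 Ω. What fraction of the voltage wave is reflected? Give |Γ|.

|Γ| ≈ 0.524

Γ = (Z_L − Z_0)/(Z_L + Z_0) = (164 − j13.6)/(314 − j13.6)
|Γ| = 165/314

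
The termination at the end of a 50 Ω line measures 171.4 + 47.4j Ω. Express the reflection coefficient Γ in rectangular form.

Γ ≈ 0.568 + j0.0925

Γ = (Z_L − Z_0)/(Z_L + Z_0) = (121.4 + j47.4)/(221.4 + j47.4)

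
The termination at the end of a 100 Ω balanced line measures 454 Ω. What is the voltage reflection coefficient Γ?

Γ = (Z_L − Z_0)/(Z_L + Z_0) = (454 − 100)/(454 + 100) = 354/554

Γ = 0.639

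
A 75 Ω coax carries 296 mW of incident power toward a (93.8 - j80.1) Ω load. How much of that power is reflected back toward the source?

P_reflected ≈ 57.4 mW

|Γ| = |(18.8 − j80.1)/(168.8 − j80.1)| = 0.44
|Γ|² = 0.194
P_refl = |Γ|²·P_inc = 57.4 mW, P_del = (1 − |Γ|²)·P_inc = 239 mW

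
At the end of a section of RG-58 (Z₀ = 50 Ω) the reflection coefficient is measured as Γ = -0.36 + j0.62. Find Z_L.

Z_L = Z_0·(1 + Γ)/(1 − Γ) = 50·(0.64 + j0.62)/(1.36 − j0.62)

Z_L ≈ 10.9 + j27.8 Ω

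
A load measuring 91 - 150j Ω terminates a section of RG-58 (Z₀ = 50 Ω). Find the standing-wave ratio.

VSWR ≈ 7.18

Γ = (Z_L − Z_0)/(Z_L + Z_0) = (41 − j150)/(141 − j150)
|Γ| = 156/206 = 0.755
VSWR = (1 + |Γ|)/(1 − |Γ|) = 1.76/0.245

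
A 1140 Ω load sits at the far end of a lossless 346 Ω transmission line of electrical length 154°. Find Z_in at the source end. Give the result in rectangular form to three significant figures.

tan(βl) = tan(154°) = -0.488
Z_in = Z_0·(Z_L + jZ_0·tanβl)/(Z_0 + jZ_L·tanβl)
     = 346·(1140 − j169)/(346 − j556)

Z_in ≈ 394 + j464 Ω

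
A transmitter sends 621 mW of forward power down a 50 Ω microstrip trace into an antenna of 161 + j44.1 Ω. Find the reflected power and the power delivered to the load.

P_reflected ≈ 191 mW; P_delivered ≈ 430 mW

|Γ| = |(111 + j44.1)/(211 + j44.1)| = 0.554
|Γ|² = 0.307
P_refl = |Γ|²·P_inc = 191 mW, P_del = (1 − |Γ|²)·P_inc = 430 mW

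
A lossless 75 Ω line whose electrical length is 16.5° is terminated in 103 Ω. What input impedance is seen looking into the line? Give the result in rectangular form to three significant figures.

Z_in ≈ 96.1 − j16.9 Ω

tan(βl) = tan(16.5°) = 0.296
Z_in = Z_0·(Z_L + jZ_0·tanβl)/(Z_0 + jZ_L·tanβl)
     = 75·(103 + j22.2)/(75 + j30.5)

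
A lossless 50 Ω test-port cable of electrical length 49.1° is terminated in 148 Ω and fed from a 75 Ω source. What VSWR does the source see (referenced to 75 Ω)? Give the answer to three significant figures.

tan(βl) = 1.15
Z_in = Z_0·(Z_L + jZ_0·tanβl)/(Z_0 + jZ_L·tanβl) = 27.2 − j35.3 Ω
Γ_s = (Z_in − Z_s)/(Z_in + Z_s) = (-47.8 − j35.3)/(102 − j35.3), |Γ_s| = 0.549
VSWR = (1 + |Γ_s|)/(1 − |Γ_s|)

VSWR ≈ 3.44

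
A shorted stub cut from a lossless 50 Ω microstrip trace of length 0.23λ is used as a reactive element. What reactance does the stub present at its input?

X_in ≈ 396 Ω (inductive)

βl = 2π × 0.23 = 82.8°
tan(βl) = 7.92
For a shorted stub, Z_in = jZ_0·tan(βl)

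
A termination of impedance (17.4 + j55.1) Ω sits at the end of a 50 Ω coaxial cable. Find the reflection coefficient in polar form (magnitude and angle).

Γ = (Z_L − Z_0)/(Z_L + Z_0) = (-32.6 + j55.1)/(67.4 + j55.1)
|Γ| = 64/87.1 = 0.735

Γ ≈ 0.735 ∠ 81.3°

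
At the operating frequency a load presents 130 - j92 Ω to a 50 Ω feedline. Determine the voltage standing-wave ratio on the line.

VSWR ≈ 4.04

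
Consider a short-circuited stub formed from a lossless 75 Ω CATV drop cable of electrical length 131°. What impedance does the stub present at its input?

Z_in ≈ −j86.3 Ω

tan(βl) = -1.15
For a short-circuited stub, Z_in = jZ_0·tan(βl)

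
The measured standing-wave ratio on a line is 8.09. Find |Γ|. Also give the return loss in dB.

|Γ| ≈ 0.78; return loss ≈ 2.16 dB

|Γ| = (S − 1)/(S + 1) = (8.09 − 1)/(8.09 + 1) = 7.09/9.09
RL = −20·log₁₀|Γ| = −20·log₁₀(0.78)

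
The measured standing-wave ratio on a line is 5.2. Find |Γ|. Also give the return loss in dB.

|Γ| = (S − 1)/(S + 1) = (5.2 − 1)/(5.2 + 1) = 4.2/6.2
RL = −20·log₁₀|Γ| = −20·log₁₀(0.677)

|Γ| ≈ 0.677; return loss ≈ 3.38 dB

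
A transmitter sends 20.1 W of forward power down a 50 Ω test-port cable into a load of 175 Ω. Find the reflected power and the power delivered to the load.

P_reflected ≈ 6.2 W; P_delivered ≈ 13.9 W

Γ = (175 − 50)/(175 + 50) = 0.556
|Γ|² = 0.309
P_refl = |Γ|²·P_inc = 6.2 W, P_del = (1 − |Γ|²)·P_inc = 13.9 W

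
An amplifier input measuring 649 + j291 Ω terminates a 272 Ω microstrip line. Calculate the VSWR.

VSWR ≈ 2.95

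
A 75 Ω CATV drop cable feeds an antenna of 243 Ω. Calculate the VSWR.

VSWR ≈ 3.24

Γ = (243 − 75)/(243 + 75) = 0.528
VSWR = (1 + 0.528)/(1 − 0.528)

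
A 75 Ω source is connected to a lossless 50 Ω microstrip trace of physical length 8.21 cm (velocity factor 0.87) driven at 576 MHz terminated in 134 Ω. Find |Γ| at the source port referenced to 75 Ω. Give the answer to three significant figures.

|Γ| ≈ 0.571

λ = v/f = 0.87·c / 576 MHz = 0.453 m
βl = 2π·l/λ = 2π × 0.181 = 65.2°
tan(βl) = 2.17
Z_in = Z_0·(Z_L + jZ_0·tanβl)/(Z_0 + jZ_L·tanβl) = 22 − j19.3 Ω
Γ_s = (Z_in − Z_s)/(Z_in + Z_s) = (-53 − j19.3)/(97 − j19.3), |Γ_s| = 0.571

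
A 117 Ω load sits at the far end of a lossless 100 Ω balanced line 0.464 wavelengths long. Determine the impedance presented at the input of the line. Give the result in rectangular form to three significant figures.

Z_in ≈ 115 + j7.92 Ω

βl = 2π × 0.464 = 167°
tan(βl) = tan(167°) = -0.23
Z_in = Z_0·(Z_L + jZ_0·tanβl)/(Z_0 + jZ_L·tanβl)
     = 100·(117 − j23)/(100 − j26.9)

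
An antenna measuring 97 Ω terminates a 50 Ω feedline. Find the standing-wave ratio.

VSWR ≈ 1.94

Γ = (97 − 50)/(97 + 50) = 0.32
VSWR = (1 + 0.32)/(1 − 0.32)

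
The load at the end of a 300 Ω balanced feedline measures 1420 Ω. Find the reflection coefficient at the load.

Γ = (Z_L − Z_0)/(Z_L + Z_0) = (1420 − 300)/(1420 + 300) = 1120/1720

Γ = 0.651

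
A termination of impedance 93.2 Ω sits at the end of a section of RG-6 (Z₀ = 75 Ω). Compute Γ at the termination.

Γ = (Z_L − Z_0)/(Z_L + Z_0) = (93.2 − 75)/(93.2 + 75) = 18.2/168.2

Γ = 0.108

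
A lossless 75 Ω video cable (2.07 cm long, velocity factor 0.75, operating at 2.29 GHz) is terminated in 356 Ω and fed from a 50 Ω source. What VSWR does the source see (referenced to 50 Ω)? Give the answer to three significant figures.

VSWR ≈ 3.41

λ = v/f = 0.75·c / 2.29 GHz = 0.0983 m
βl = 2π·l/λ = 2π × 0.211 = 75.8°
tan(βl) = 3.96
Z_in = Z_0·(Z_L + jZ_0·tanβl)/(Z_0 + jZ_L·tanβl) = 16.8 − j18 Ω
Γ_s = (Z_in − Z_s)/(Z_in + Z_s) = (-33.2 − j18)/(66.8 − j18), |Γ_s| = 0.547
VSWR = (1 + |Γ_s|)/(1 − |Γ_s|)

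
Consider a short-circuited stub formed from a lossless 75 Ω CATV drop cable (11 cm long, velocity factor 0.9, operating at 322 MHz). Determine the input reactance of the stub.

X_in ≈ 81.1 Ω (inductive)

λ = v/f = 0.9·c / 322 MHz = 0.839 m
βl = 2π·l/λ = 2π × 0.131 = 47.2°
tan(βl) = 1.08
For a short-circuited stub, Z_in = jZ_0·tan(βl)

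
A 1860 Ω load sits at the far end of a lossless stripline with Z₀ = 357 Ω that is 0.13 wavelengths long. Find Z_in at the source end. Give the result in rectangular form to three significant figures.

Z_in ≈ 125 − j313 Ω

βl = 2π × 0.13 = 46.8°
tan(βl) = tan(46.8°) = 1.06
Z_in = Z_0·(Z_L + jZ_0·tanβl)/(Z_0 + jZ_L·tanβl)
     = 357·(1860 + j380)/(357 + j1980)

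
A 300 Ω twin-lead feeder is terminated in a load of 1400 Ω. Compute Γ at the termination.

Γ = (Z_L − Z_0)/(Z_L + Z_0) = (1400 − 300)/(1400 + 300) = 1100/1700

Γ = 0.647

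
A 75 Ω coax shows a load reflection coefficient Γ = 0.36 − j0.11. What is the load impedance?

Z_L = Z_0·(1 + Γ)/(1 − Γ) = 75·(1.36 − j0.11)/(0.64 + j0.11)

Z_L ≈ 153 − j39.1 Ω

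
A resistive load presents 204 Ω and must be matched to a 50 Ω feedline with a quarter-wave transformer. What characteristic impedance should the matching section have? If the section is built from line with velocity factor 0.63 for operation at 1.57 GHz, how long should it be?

Z_qwt ≈ 101 Ω; length ≈ 3.01 cm

Z_qwt = √(Z_0·R_L) = √(50 × 204) = √10200
λ = 0.63·c/f = 0.12 m, so l = λ/4 = 0.0301 m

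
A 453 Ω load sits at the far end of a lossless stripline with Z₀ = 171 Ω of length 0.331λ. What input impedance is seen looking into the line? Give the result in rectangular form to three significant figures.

Z_in ≈ 81.1 + j78.3 Ω

βl = 2π × 0.331 = 119°
tan(βl) = tan(119°) = -1.79
Z_in = Z_0·(Z_L + jZ_0·tanβl)/(Z_0 + jZ_L·tanβl)
     = 171·(453 − j306)/(171 − j812)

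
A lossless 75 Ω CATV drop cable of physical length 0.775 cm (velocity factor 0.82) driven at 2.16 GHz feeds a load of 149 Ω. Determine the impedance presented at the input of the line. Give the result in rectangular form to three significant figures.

Z_in ≈ 98.9 − j55.3 Ω

λ = v/f = 0.82·c / 2.16 GHz = 0.114 m
βl = 2π·l/λ = 2π × 0.068 = 24.5°
tan(βl) = tan(24.5°) = 0.456
Z_in = Z_0·(Z_L + jZ_0·tanβl)/(Z_0 + jZ_L·tanβl)
     = 75·(149 + j34.2)/(75 + j67.9)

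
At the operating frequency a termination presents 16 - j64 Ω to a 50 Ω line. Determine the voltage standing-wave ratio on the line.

Γ = (Z_L − Z_0)/(Z_L + Z_0) = (-34 − j64)/(66 − j64)
|Γ| = 72.5/91.9 = 0.788
VSWR = (1 + |Γ|)/(1 − |Γ|) = 1.79/0.212

VSWR ≈ 8.45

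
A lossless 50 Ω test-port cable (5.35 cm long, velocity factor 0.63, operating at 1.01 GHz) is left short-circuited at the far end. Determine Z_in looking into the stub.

λ = v/f = 0.63·c / 1.01 GHz = 0.187 m
βl = 2π·l/λ = 2π × 0.286 = 103°
tan(βl) = -4.36
For a short-circuited stub, Z_in = jZ_0·tan(βl)

Z_in ≈ −j218 Ω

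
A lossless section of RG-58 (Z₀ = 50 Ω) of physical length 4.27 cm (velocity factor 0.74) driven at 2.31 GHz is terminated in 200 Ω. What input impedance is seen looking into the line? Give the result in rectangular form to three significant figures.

λ = v/f = 0.74·c / 2.31 GHz = 0.0961 m
βl = 2π·l/λ = 2π × 0.444 = 160°
tan(βl) = tan(160°) = -0.365
Z_in = Z_0·(Z_L + jZ_0·tanβl)/(Z_0 + jZ_L·tanβl)
     = 50·(200 − j18.2)/(50 − j73)

Z_in ≈ 72.4 + j87.4 Ω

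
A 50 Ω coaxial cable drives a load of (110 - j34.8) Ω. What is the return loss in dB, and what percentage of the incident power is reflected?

Γ = (60 − j34.8)/(160 − j34.8), |Γ| = 0.424
RL = −20·log₁₀(0.424) = 7.46 dB
P_refl/P_inc = |Γ|² = 0.179

RL ≈ 7.46 dB; 17.9% of incident power reflected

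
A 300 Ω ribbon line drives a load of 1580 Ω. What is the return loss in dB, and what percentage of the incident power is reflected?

Γ = (1580 − 300)/(1580 + 300) = 0.681
RL = −20·log₁₀(0.681) = 3.34 dB
P_refl/P_inc = |Γ|² = 0.464

RL ≈ 3.34 dB; 46.4% of incident power reflected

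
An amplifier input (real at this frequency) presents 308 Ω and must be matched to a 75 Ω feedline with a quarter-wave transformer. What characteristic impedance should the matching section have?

Z_qwt ≈ 152 Ω

Z_qwt = √(Z_0·R_L) = √(75 × 308) = √23100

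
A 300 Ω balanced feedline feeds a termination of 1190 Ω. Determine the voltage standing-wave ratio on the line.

For a purely resistive load, VSWR = R_L/Z_0 or Z_0/R_L (whichever > 1) = 1190/300

VSWR ≈ 3.97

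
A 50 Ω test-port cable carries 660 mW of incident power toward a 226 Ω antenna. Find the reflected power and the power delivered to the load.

P_reflected ≈ 268 mW; P_delivered ≈ 392 mW

Γ = (226 − 50)/(226 + 50) = 0.638
|Γ|² = 0.407
P_refl = |Γ|²·P_inc = 268 mW, P_del = (1 − |Γ|²)·P_inc = 392 mW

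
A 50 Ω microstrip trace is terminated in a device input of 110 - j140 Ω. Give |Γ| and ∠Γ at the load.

Γ ≈ 0.716 ∠ -25.6°

Γ = (Z_L − Z_0)/(Z_L + Z_0) = (60 − j140)/(160 − j140)
|Γ| = 152/213 = 0.716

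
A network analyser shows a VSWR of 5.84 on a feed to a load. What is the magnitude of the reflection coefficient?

|Γ| ≈ 0.708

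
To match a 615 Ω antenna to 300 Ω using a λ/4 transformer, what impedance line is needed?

Z_qwt ≈ 430 Ω

Z_qwt = √(Z_0·R_L) = √(300 × 615) = √184500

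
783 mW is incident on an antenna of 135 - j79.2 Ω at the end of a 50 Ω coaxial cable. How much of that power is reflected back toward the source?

P_reflected ≈ 261 mW

|Γ| = |(85 − j79.2)/(185 − j79.2)| = 0.577
|Γ|² = 0.333
P_refl = |Γ|²·P_inc = 261 mW, P_del = (1 − |Γ|²)·P_inc = 522 mW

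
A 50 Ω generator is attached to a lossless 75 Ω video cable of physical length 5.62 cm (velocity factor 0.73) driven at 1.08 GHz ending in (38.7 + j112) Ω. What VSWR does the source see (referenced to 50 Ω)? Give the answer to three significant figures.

VSWR ≈ 5.2

λ = v/f = 0.73·c / 1.08 GHz = 0.203 m
βl = 2π·l/λ = 2π × 0.277 = 99.8°
tan(βl) = -5.8
Z_in = Z_0·(Z_L + jZ_0·tanβl)/(Z_0 + jZ_L·tanβl) = 13.1 − j29.4 Ω
Γ_s = (Z_in − Z_s)/(Z_in + Z_s) = (-36.9 − j29.4)/(63.1 − j29.4), |Γ_s| = 0.678
VSWR = (1 + |Γ_s|)/(1 − |Γ_s|)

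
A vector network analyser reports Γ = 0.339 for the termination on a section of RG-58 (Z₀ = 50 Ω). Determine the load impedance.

Z_L = Z_0·(1 + Γ)/(1 − Γ) = 50·(1.34)/(0.661)

Z_L ≈ 101 Ω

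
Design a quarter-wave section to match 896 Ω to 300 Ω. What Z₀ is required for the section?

Z_qwt ≈ 518 Ω

Z_qwt = √(Z_0·R_L) = √(300 × 896) = √268800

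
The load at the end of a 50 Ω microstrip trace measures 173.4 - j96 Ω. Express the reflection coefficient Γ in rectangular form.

Γ = (Z_L − Z_0)/(Z_L + Z_0) = (123.4 − j96)/(223.4 − j96)

Γ ≈ 0.622 − j0.162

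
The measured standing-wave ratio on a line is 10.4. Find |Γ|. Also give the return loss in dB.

|Γ| = (S − 1)/(S + 1) = (10.4 − 1)/(10.4 + 1) = 9.4/11.4
RL = −20·log₁₀|Γ| = −20·log₁₀(0.825)

|Γ| ≈ 0.825; return loss ≈ 1.68 dB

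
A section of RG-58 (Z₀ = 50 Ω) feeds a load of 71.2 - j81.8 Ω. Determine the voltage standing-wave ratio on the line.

Γ = (Z_L − Z_0)/(Z_L + Z_0) = (21.2 − j81.8)/(121.2 − j81.8)
|Γ| = 84.5/146 = 0.578
VSWR = (1 + |Γ|)/(1 − |Γ|) = 1.58/0.422

VSWR ≈ 3.74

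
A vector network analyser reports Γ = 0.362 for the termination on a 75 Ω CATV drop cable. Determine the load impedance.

Z_L = Z_0·(1 + Γ)/(1 − Γ) = 75·(1.36)/(0.638)

Z_L ≈ 160 Ω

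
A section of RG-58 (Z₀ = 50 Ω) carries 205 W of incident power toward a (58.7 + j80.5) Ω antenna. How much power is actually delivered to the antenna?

|Γ| = |(8.7 + j80.5)/(108.7 + j80.5)| = 0.599
|Γ|² = 0.358
P_refl = |Γ|²·P_inc = 73.5 W, P_del = (1 − |Γ|²)·P_inc = 132 W

P_delivered ≈ 132 W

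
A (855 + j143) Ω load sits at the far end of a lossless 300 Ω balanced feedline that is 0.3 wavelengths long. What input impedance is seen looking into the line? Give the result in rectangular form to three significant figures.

βl = 2π × 0.3 = 108°
tan(βl) = tan(108°) = -3.08
Z_in = Z_0·(Z_L + jZ_0·tanβl)/(Z_0 + jZ_L·tanβl)
     = 300·(855 − j780)/(740 − j2630)

Z_in ≈ 108 + j67.1 Ω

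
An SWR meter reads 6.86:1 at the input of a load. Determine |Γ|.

|Γ| ≈ 0.746

|Γ| = (S − 1)/(S + 1) = (6.86 − 1)/(6.86 + 1) = 5.86/7.86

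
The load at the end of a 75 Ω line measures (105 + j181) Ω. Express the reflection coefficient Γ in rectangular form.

Γ ≈ 0.586 + j0.417

Γ = (Z_L − Z_0)/(Z_L + Z_0) = (30 + j181)/(180 + j181)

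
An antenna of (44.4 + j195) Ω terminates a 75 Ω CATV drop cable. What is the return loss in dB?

Γ = (-30.6 + j195)/(119.4 + j195), |Γ| = 0.863
RL = −20·log₁₀|Γ| = −20·log₁₀(0.863)

RL ≈ 1.28 dB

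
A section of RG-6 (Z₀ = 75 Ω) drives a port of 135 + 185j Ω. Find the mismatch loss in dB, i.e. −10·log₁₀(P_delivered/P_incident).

mismatch loss ≈ 2.86 dB

Γ = (60 + j185)/(210 + j185), |Γ| = 0.695
|Γ|² = 0.483, so P_del/P_inc = 1 − |Γ|² = 0.517
ML = −10·log₁₀(1 − |Γ|²)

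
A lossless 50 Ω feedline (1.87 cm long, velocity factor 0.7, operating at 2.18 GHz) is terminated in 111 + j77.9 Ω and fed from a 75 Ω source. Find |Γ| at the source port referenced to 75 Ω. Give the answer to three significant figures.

|Γ| ≈ 0.628

λ = v/f = 0.7·c / 2.18 GHz = 0.0963 m
βl = 2π·l/λ = 2π × 0.194 = 69.9°
tan(βl) = 2.73
Z_in = Z_0·(Z_L + jZ_0·tanβl)/(Z_0 + jZ_L·tanβl) = 19.8 − j29 Ω
Γ_s = (Z_in − Z_s)/(Z_in + Z_s) = (-55.2 − j29)/(94.8 − j29), |Γ_s| = 0.628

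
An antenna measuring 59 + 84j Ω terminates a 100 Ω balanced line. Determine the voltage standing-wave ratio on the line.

Γ = (Z_L − Z_0)/(Z_L + Z_0) = (-41 + j84)/(159 + j84)
|Γ| = 93.5/180 = 0.52
VSWR = (1 + |Γ|)/(1 − |Γ|) = 1.52/0.48

VSWR ≈ 3.16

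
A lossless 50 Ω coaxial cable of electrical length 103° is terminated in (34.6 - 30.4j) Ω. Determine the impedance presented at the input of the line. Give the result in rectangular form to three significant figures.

tan(βl) = tan(103°) = -4.33
Z_in = Z_0·(Z_L + jZ_0·tanβl)/(Z_0 + jZ_L·tanβl)
     = 50·(34.6 − j247)/(-81.7 − j150)

Z_in ≈ 58.7 + j43.5 Ω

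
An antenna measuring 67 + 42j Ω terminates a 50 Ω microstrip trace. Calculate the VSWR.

Γ = (Z_L − Z_0)/(Z_L + Z_0) = (17 + j42)/(117 + j42)
|Γ| = 45.3/124 = 0.364
VSWR = (1 + |Γ|)/(1 − |Γ|) = 1.36/0.636

VSWR ≈ 2.15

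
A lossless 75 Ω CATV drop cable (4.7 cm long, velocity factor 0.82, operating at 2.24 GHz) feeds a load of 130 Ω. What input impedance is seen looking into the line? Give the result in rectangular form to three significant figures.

Z_in ≈ 94 + j42.7 Ω

λ = v/f = 0.82·c / 2.24 GHz = 0.11 m
βl = 2π·l/λ = 2π × 0.428 = 154°
tan(βl) = tan(154°) = -0.486
Z_in = Z_0·(Z_L + jZ_0·tanβl)/(Z_0 + jZ_L·tanβl)
     = 75·(130 − j36.5)/(75 − j63.2)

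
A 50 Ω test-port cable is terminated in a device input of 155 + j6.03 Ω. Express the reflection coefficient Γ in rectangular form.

Γ = (Z_L − Z_0)/(Z_L + Z_0) = (105 + j6.03)/(205 + j6.03)

Γ ≈ 0.513 + j0.0143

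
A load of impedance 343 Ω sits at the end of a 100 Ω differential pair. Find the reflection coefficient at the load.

Γ = (Z_L − Z_0)/(Z_L + Z_0) = (343 − 100)/(343 + 100) = 243/443

Γ = 0.549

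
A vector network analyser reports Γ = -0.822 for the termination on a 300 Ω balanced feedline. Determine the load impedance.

Z_L ≈ 29.3 Ω

Z_L = Z_0·(1 + Γ)/(1 − Γ) = 300·(0.178)/(1.82)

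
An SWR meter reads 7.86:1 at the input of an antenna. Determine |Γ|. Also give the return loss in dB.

|Γ| ≈ 0.774; return loss ≈ 2.22 dB

|Γ| = (S − 1)/(S + 1) = (7.86 − 1)/(7.86 + 1) = 6.86/8.86
RL = −20·log₁₀|Γ| = −20·log₁₀(0.774)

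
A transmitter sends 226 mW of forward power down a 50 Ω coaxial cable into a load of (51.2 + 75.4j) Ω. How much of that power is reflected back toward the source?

|Γ| = |(1.2 + j75.4)/(101.2 + j75.4)| = 0.598
|Γ|² = 0.357
P_refl = |Γ|²·P_inc = 80.7 mW, P_del = (1 − |Γ|²)·P_inc = 145 mW

P_reflected ≈ 80.7 mW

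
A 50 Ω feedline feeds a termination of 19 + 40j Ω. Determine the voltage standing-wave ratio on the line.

Γ = (Z_L − Z_0)/(Z_L + Z_0) = (-31 + j40)/(69 + j40)
|Γ| = 50.6/79.8 = 0.635
VSWR = (1 + |Γ|)/(1 − |Γ|) = 1.63/0.365

VSWR ≈ 4.47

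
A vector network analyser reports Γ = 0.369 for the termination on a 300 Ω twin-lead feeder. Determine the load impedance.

Z_L ≈ 651 Ω

Z_L = Z_0·(1 + Γ)/(1 − Γ) = 300·(1.37)/(0.631)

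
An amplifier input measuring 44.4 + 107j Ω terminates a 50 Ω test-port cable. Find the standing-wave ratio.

Γ = (Z_L − Z_0)/(Z_L + Z_0) = (-5.6 + j107)/(94.4 + j107)
|Γ| = 107/143 = 0.751
VSWR = (1 + |Γ|)/(1 − |Γ|) = 1.75/0.249

VSWR ≈ 7.03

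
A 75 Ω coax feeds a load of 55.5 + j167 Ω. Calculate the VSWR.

Γ = (Z_L − Z_0)/(Z_L + Z_0) = (-19.5 + j167)/(130.5 + j167)
|Γ| = 168/212 = 0.793
VSWR = (1 + |Γ|)/(1 − |Γ|) = 1.79/0.207

VSWR ≈ 8.68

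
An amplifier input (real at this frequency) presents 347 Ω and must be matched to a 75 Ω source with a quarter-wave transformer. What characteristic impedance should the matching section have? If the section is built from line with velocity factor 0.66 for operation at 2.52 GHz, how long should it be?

Z_qwt = √(Z_0·R_L) = √(75 × 347) = √26020
λ = 0.66·c/f = 0.0786 m, so l = λ/4 = 0.0196 m

Z_qwt ≈ 161 Ω; length ≈ 1.96 cm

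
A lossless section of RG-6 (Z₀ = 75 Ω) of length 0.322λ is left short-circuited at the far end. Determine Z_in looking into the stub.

βl = 2π × 0.322 = 116°
tan(βl) = -2.06
For a short-circuited stub, Z_in = jZ_0·tan(βl)

Z_in ≈ −j154 Ω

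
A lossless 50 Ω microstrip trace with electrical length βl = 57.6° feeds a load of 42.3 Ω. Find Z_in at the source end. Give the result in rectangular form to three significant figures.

Z_in ≈ 53.1 + j8.07 Ω

tan(βl) = tan(57.6°) = 1.58
Z_in = Z_0·(Z_L + jZ_0·tanβl)/(Z_0 + jZ_L·tanβl)
     = 50·(42.3 + j78.8)/(50 + j66.7)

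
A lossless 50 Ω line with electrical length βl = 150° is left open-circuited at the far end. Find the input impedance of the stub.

Z_in ≈ +j86.6 Ω

tan(βl) = -0.577
For an open-circuited stub, Z_in = −jZ_0·cot(βl) = −jZ_0/tan(βl)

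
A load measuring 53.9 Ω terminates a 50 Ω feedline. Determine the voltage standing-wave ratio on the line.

VSWR ≈ 1.08

Γ = (53.9 − 50)/(53.9 + 50) = 0.0375
VSWR = (1 + 0.0375)/(1 − 0.0375)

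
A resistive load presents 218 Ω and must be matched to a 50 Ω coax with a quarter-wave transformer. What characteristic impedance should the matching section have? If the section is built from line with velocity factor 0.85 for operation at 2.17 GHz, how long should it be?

Z_qwt = √(Z_0·R_L) = √(50 × 218) = √10900
λ = 0.85·c/f = 0.118 m, so l = λ/4 = 0.0294 m

Z_qwt ≈ 104 Ω; length ≈ 2.94 cm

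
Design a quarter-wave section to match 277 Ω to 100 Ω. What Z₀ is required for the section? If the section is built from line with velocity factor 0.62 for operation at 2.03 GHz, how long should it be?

Z_qwt = √(Z_0·R_L) = √(100 × 277) = √27700
λ = 0.62·c/f = 0.0916 m, so l = λ/4 = 0.0229 m

Z_qwt ≈ 166 Ω; length ≈ 2.29 cm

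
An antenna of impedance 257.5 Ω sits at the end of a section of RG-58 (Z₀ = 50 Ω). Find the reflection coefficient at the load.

Γ = (Z_L − Z_0)/(Z_L + Z_0) = (257.5 − 50)/(257.5 + 50) = 207.5/307.5

Γ = 0.675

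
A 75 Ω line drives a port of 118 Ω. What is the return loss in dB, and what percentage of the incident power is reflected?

RL ≈ 13 dB; 4.96% of incident power reflected

Γ = (118 − 75)/(118 + 75) = 0.223
RL = −20·log₁₀(0.223) = 13 dB
P_refl/P_inc = |Γ|² = 0.0496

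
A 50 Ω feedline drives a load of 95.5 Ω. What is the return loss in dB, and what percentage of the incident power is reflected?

RL ≈ 10.1 dB; 9.78% of incident power reflected

Γ = (95.5 − 50)/(95.5 + 50) = 0.313
RL = −20·log₁₀(0.313) = 10.1 dB
P_refl/P_inc = |Γ|² = 0.0978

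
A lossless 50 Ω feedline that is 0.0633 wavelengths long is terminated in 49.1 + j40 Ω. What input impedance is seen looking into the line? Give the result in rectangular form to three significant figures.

βl = 2π × 0.0633 = 22.8°
tan(βl) = tan(22.8°) = 0.42
Z_in = Z_0·(Z_L + jZ_0·tanβl)/(Z_0 + jZ_L·tanβl)
     = 50·(49.1 + j61)/(33.2 + j20.6)

Z_in ≈ 94.5 + j33.1 Ω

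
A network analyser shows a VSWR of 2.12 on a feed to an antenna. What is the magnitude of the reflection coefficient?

|Γ| ≈ 0.359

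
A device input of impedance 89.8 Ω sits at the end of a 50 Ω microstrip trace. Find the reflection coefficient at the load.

Γ = 0.285

Γ = (Z_L − Z_0)/(Z_L + Z_0) = (89.8 − 50)/(89.8 + 50) = 39.8/139.8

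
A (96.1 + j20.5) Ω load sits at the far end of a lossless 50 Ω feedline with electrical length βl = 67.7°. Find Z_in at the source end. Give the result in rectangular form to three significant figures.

tan(βl) = tan(67.7°) = 2.44
Z_in = Z_0·(Z_L + jZ_0·tanβl)/(Z_0 + jZ_L·tanβl)
     = 50·(96.1 + j142)/(0.0158 + j234)

Z_in ≈ 30.4 − j20.5 Ω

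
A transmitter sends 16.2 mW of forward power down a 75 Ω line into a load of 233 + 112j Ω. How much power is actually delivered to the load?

P_delivered ≈ 10.5 mW

|Γ| = |(158 + j112)/(308 + j112)| = 0.591
|Γ|² = 0.349
P_refl = |Γ|²·P_inc = 5.66 mW, P_del = (1 − |Γ|²)·P_inc = 10.5 mW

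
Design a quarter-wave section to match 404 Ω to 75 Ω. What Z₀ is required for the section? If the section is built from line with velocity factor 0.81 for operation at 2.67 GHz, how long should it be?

Z_qwt = √(Z_0·R_L) = √(75 × 404) = √30300
λ = 0.81·c/f = 0.091 m, so l = λ/4 = 0.0228 m

Z_qwt ≈ 174 Ω; length ≈ 2.28 cm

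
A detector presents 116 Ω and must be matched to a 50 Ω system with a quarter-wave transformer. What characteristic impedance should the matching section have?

Z_qwt = √(Z_0·R_L) = √(50 × 116) = √5800

Z_qwt ≈ 76.2 Ω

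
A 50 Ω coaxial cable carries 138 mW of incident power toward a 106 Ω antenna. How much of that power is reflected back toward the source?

P_reflected ≈ 17.8 mW

Γ = (106 − 50)/(106 + 50) = 0.359
|Γ|² = 0.129
P_refl = |Γ|²·P_inc = 17.8 mW, P_del = (1 − |Γ|²)·P_inc = 120 mW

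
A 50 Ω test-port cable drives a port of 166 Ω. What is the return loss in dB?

RL ≈ 5.4 dB

Γ = (166 − 50)/(166 + 50) = 0.537
RL = −20·log₁₀|Γ| = −20·log₁₀(0.537)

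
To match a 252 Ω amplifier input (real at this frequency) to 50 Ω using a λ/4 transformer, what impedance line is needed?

Z_qwt ≈ 112 Ω

Z_qwt = √(Z_0·R_L) = √(50 × 252) = √12600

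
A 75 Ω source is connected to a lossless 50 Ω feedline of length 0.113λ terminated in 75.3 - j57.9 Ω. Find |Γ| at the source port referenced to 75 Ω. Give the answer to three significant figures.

βl = 2π × 0.113 = 40.7°
tan(βl) = 0.86
Z_in = Z_0·(Z_L + jZ_0·tanβl)/(Z_0 + jZ_L·tanβl) = 23.1 − j22.5 Ω
Γ_s = (Z_in − Z_s)/(Z_in + Z_s) = (-51.9 − j22.5)/(98.1 − j22.5), |Γ_s| = 0.561

|Γ| ≈ 0.561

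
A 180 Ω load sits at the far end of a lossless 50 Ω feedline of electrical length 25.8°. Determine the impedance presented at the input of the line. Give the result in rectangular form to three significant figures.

Z_in ≈ 55.1 − j71.8 Ω

tan(βl) = tan(25.8°) = 0.483
Z_in = Z_0·(Z_L + jZ_0·tanβl)/(Z_0 + jZ_L·tanβl)
     = 50·(180 + j24.2)/(50 + j87)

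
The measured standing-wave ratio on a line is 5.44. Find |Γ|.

|Γ| = (S − 1)/(S + 1) = (5.44 − 1)/(5.44 + 1) = 4.44/6.44

|Γ| ≈ 0.689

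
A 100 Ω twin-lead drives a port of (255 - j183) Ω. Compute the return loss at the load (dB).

RL ≈ 4.43 dB

Γ = (155 − j183)/(355 − j183), |Γ| = 0.6
RL = −20·log₁₀|Γ| = −20·log₁₀(0.6)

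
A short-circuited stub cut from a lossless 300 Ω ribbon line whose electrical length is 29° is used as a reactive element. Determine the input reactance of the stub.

X_in ≈ 166 Ω (inductive)

tan(βl) = 0.554
For a short-circuited stub, Z_in = jZ_0·tan(βl)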